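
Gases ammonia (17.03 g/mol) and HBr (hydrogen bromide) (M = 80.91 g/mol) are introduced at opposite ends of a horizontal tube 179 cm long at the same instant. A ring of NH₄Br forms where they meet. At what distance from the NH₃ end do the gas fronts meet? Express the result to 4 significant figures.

Graham's law gives d_NH₃/d_HBr = rate_NH₃/rate_HBr = √(M_HBr/M_NH₃) = √(80.91/17.03) = 2.180.
With d_NH₃ + d_HBr = 179 cm, d_HBr = 179/(1 + 2.180) = 56.29 cm.
d_NH₃ = 179 − 56.29 = 122.7 cm.

122.7 cm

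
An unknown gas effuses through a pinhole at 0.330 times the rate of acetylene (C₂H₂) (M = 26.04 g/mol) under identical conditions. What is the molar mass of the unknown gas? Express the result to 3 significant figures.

Graham's law gives rate_X/rate_C₂H₂ = √(M_C₂H₂/M_X).
0.330 = √(26.04/M_X)
M_X = 26.04 / 0.330² = 26.04 / 0.1089 = 239 g/mol

239 g/mol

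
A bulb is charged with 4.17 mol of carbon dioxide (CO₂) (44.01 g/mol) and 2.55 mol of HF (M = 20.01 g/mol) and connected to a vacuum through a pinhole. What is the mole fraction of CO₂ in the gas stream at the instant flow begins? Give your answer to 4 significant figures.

0.5244

Effusion rate of each component ∝ n_i/√M_i (partial pressure × 1/√M).
x_CO₂(eff) = (n_CO₂/√M_CO₂) / (n_CO₂/√M_CO₂ + n_HF/√M_HF)
= (4.17/√44.01) / (4.17/√44.01 + 2.55/√20.01) = 0.6286/(0.6286 + 0.5701) = 0.5244.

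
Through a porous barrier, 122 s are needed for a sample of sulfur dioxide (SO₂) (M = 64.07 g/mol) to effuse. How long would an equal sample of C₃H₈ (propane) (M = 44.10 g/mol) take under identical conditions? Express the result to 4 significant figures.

Since effusion rate ∝ 1/√M, t_C₃H₈/t_SO₂ = √(M_C₃H₈/M_SO₂) = √(44.10/64.07) = √0.6883 = 0.8296.
So the time for C₃H₈ is 122 × 0.8296 = 101.2 s.

101.2 s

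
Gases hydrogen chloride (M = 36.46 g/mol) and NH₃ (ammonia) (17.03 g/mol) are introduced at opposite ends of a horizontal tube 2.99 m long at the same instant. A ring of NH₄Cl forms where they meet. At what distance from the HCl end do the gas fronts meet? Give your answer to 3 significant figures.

Graham's law gives d_HCl/d_NH₃ = rate_HCl/rate_NH₃ = √(M_NH₃/M_HCl) = √(17.03/36.46) = 0.6834.
With d_HCl + d_NH₃ = 2.99 m, d_NH₃ = 2.99/(1 + 0.6834) = 1.776 m.
d_HCl = 2.99 − 1.776 = 1.21 m.

1.21 m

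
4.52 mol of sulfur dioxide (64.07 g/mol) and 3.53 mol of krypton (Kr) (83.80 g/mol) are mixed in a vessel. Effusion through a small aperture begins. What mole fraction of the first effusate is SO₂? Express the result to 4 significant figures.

Effusion rate of each component ∝ n_i/√M_i (partial pressure × 1/√M).
So x_SO₂ in the escaping gas = (n_SO₂/√M_SO₂) / Σ(n_i/√M_i)
= (4.52/√64.07) / (4.52/√64.07 + 3.53/√83.80) = 0.5647/(0.5647 + 0.3856) = 0.5942.

0.5942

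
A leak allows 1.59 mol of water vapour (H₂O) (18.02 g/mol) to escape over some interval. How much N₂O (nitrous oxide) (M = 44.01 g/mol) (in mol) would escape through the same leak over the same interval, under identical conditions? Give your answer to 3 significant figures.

Graham's law gives rate_N₂O/rate_H₂O = √(M_H₂O/M_N₂O) = √(18.02/44.01) = √0.4095 = 0.6399.
So the amount for N₂O is 1.59 × 0.6399 = 1.02 mol.

1.02 mol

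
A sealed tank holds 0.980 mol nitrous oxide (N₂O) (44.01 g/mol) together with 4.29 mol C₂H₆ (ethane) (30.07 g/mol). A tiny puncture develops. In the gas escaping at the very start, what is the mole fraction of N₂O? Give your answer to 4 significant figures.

The effusion rate of species i is ∝ p_i/√M_i ∝ n_i/√M_i.
x_N₂O(eff) = (n_N₂O/√M_N₂O) / (n_N₂O/√M_N₂O + n_C₂H₆/√M_C₂H₆)
= (0.980/√44.01) / (0.980/√44.01 + 4.29/√30.07) = 0.1477/(0.1477 + 0.7823) = 0.1588.

0.1588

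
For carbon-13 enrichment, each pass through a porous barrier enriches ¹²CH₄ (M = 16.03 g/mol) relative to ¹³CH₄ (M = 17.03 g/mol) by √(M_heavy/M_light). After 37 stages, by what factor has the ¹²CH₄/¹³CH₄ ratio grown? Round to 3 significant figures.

3.06

Each stage multiplies the ratio by α = √(17.03/16.03), so after 37 stages the overall factor is α^37 = (17.03/16.03)^(37/2).
= 1.06238^(37/2) = 3.06.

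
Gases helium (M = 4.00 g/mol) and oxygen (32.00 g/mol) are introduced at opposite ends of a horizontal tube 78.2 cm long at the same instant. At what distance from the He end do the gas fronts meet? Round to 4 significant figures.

Graham's law gives d_He/d_O₂ = rate_He/rate_O₂ = √(M_O₂/M_He) = √(32.00/4.00) = 2.828.
With d_He + d_O₂ = 78.2 cm, d_O₂ = 78.2/(1 + 2.828) = 20.43 cm.
d_He = 78.2 − 20.43 = 57.77 cm.

57.77 cm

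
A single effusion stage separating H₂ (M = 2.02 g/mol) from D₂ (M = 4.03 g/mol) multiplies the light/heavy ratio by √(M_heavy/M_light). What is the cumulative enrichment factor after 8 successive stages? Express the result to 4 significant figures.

After 8 stages the ratio has grown by (√(4.03/2.02))^8 = (4.03/2.02)^(8/2).
= 1.99505^4 = 15.84.

15.84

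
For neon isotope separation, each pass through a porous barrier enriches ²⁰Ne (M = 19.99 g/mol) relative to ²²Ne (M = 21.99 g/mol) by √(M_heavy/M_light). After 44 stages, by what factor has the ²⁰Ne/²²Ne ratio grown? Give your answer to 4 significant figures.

8.148

Overall factor = α^44 with α = √(21.99/19.99), i.e. (21.99/19.99)^(44/2).
= 1.10005^22 = 8.148.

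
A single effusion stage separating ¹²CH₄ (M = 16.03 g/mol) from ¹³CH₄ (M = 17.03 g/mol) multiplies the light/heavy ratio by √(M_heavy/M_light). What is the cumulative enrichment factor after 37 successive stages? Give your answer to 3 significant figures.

3.06

The single-stage factor is √(M_heavy/M_light), so 37 stages give [√(17.03/16.03)]^37 = (17.03/16.03)^(37/2).
= 1.06238^(37/2) = 3.06.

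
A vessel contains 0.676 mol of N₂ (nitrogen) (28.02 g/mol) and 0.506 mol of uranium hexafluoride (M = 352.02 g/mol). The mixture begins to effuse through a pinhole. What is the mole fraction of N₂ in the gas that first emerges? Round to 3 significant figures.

Effusion rate of each component ∝ n_i/√M_i (partial pressure × 1/√M).
x_N₂(eff) = (n_N₂/√M_N₂) / (n_N₂/√M_N₂ + n_UF₆/√M_UF₆)
= (0.676/√28.02) / (0.676/√28.02 + 0.506/√352.02) = 0.1277/(0.1277 + 0.02697) = 0.826.

0.826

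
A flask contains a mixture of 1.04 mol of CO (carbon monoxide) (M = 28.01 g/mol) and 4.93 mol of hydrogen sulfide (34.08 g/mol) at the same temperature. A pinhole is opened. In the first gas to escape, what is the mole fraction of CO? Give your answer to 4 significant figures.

0.1888

Rate_i ∝ x_i/√M_i (Graham's law weighted by mole fraction), so the effusate composition follows n_i/√M_i.
x_CO(eff) = (n_CO/√M_CO) / (n_CO/√M_CO + n_H₂S/√M_H₂S)
= (1.04/√28.01) / (1.04/√28.01 + 4.93/√34.08) = 0.1965/(0.1965 + 0.8445) = 0.1888.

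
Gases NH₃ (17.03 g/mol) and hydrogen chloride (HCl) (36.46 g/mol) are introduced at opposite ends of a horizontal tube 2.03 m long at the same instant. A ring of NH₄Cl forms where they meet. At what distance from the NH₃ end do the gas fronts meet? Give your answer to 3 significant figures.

1.21 m

In equal time, each gas travels a distance ∝ its rate ∝ 1/√M, so d_NH₃/d_HCl = √(M_HCl/M_NH₃) = √(36.46/17.03) = 1.463.
With d_NH₃ + d_HCl = 2.03 m, d_HCl = 2.03/(1 + 1.463) = 0.8241 m.
d_NH₃ = 2.03 − 0.8241 = 1.21 m.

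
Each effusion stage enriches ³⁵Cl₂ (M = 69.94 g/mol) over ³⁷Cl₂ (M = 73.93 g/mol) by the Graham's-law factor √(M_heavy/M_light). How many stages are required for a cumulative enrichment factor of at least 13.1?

Per stage α = (73.93/69.94)^(1/2) = 1.05705^0.5, giving ln α = 0.02774.
Need α^N ≥ 13.1 ⇒ N ≥ ln(13.1) / ln α = 2.573 / 0.02774 = 92.74.
Rounding up, N = 93 stages.

93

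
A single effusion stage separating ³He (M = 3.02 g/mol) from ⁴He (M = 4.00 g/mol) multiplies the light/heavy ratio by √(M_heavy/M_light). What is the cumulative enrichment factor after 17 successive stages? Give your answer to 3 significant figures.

10.9

Overall factor = α^17 with α = √(4.00/3.02), i.e. (4.00/3.02)^(17/2).
= 1.32450^(17/2) = 10.9.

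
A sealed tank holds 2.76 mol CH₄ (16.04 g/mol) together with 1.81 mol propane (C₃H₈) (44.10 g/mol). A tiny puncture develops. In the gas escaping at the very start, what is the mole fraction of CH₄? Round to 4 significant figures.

Effusion rate of each component ∝ n_i/√M_i (partial pressure × 1/√M).
So x_CH₄ in the escaping gas = (n_CH₄/√M_CH₄) / Σ(n_i/√M_i)
= (2.76/√16.04) / (2.76/√16.04 + 1.81/√44.10) = 0.6891/(0.6891 + 0.2726) = 0.7166.

0.7166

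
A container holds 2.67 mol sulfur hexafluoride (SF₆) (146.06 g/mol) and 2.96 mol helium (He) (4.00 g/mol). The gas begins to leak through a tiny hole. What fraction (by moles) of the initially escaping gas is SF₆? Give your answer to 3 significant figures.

Rate_i ∝ x_i/√M_i (Graham's law weighted by mole fraction), so the effusate composition follows n_i/√M_i.
Mole fraction of SF₆ in the effusate = (n_SF₆/√M_SF₆) / (n_SF₆/√M_SF₆ + n_He/√M_He)
= (2.67/√146.06) / (2.67/√146.06 + 2.96/√4.00) = 0.2209/(0.2209 + 1.480) = 0.130.

0.130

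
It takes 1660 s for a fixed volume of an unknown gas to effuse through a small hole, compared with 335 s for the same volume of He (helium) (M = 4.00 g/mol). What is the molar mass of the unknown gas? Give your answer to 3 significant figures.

98.2 g/mol

Graham's law gives t_X/t_He = √(M_X/M_He).
1660/335 = 4.955 = √(M_X/4.00)
M_X = 4.00 × 4.955² = 4.00 × 24.55 = 98.2 g/mol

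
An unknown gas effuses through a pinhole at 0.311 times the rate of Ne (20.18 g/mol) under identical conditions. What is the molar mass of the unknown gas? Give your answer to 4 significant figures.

By Graham's law, rate_X/rate_Ne = √(M_Ne/M_X).
0.311 = √(20.18/M_X)
M_X = 20.18 / 0.311² = 20.18 / 0.09672 = 208.6 g/mol

208.6 g/mol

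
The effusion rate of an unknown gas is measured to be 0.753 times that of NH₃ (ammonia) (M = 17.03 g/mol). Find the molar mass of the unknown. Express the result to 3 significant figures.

30.0 g/mol

From Graham's law, rate_X/rate_NH₃ = √(M_NH₃/M_X).
0.753 = √(17.03/M_X)
M_X = 17.03 / 0.753² = 17.03 / 0.5670 = 30.0 g/mol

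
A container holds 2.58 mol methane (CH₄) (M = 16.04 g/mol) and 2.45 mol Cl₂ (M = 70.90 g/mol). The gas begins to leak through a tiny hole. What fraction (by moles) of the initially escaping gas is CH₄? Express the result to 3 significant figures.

Rate_i ∝ x_i/√M_i (Graham's law weighted by mole fraction), so the effusate composition follows n_i/√M_i.
Mole fraction of CH₄ in the effusate = (n_CH₄/√M_CH₄) / (n_CH₄/√M_CH₄ + n_Cl₂/√M_Cl₂)
= (2.58/√16.04) / (2.58/√16.04 + 2.45/√70.90) = 0.6442/(0.6442 + 0.2910) = 0.689.

0.689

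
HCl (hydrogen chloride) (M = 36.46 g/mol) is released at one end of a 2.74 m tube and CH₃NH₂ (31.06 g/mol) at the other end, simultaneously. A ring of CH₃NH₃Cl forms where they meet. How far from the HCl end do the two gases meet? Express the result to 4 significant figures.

1.315 m

The fronts meet when d_HCl + d_CH₃NH₂ = L with d_HCl/d_CH₃NH₂ = √(M_CH₃NH₂/M_HCl) (Graham's law). Here √(M_CH₃NH₂/M_HCl) = √(31.06/36.46) = 0.9230.
With d_HCl + d_CH₃NH₂ = 2.74 m, d_CH₃NH₂ = 2.74/(1 + 0.9230) = 1.425 m.
d_HCl = 2.74 − 1.425 = 1.315 m.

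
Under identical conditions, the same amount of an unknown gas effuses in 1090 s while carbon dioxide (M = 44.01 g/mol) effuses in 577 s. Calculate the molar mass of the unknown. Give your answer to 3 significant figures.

Using Graham's law: t_X/t_CO₂ = √(M_X/M_CO₂).
1090/577 = 1.889 = √(M_X/44.01)
M_X = 44.01 × 1.889² = 44.01 × 3.569 = 157 g/mol

157 g/mol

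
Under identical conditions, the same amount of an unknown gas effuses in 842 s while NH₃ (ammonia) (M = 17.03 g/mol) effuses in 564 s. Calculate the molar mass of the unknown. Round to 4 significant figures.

Since effusion rate ∝ 1/√M, t_X/t_NH₃ = √(M_X/M_NH₃).
842/564 = 1.493 = √(M_X/17.03)
M_X = 17.03 × 1.493² = 17.03 × 2.229 = 37.96 g/mol

37.96 g/mol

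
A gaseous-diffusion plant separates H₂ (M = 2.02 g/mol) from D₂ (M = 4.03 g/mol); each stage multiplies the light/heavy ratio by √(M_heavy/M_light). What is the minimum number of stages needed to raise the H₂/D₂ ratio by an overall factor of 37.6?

Per stage α = (4.03/2.02)^(1/2) = 1.99505^0.5, giving ln α = 0.3453.
Need α^N ≥ 37.6 ⇒ N ≥ ln(37.6) / ln α = 3.627 / 0.3453 = 10.50.
Rounding up, N = 11 stages.

11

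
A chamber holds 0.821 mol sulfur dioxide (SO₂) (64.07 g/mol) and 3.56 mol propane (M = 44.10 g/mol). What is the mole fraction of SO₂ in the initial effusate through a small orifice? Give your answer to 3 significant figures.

The effusion rate of species i is ∝ p_i/√M_i ∝ n_i/√M_i.
Mole fraction of SO₂ in the effusate = (n_SO₂/√M_SO₂) / (n_SO₂/√M_SO₂ + n_C₃H₈/√M_C₃H₈)
= (0.821/√64.07) / (0.821/√64.07 + 3.56/√44.10) = 0.1026/(0.1026 + 0.5361) = 0.161.

0.161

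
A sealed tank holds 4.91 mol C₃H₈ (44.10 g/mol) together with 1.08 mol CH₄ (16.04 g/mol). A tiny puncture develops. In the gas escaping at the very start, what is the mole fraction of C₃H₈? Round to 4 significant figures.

Rate_i ∝ x_i/√M_i (Graham's law weighted by mole fraction), so the effusate composition follows n_i/√M_i.
x_C₃H₈(eff) = (n_C₃H₈/√M_C₃H₈) / (n_C₃H₈/√M_C₃H₈ + n_CH₄/√M_CH₄)
= (4.91/√44.10) / (4.91/√44.10 + 1.08/√16.04) = 0.7394/(0.7394 + 0.2697) = 0.7328.

0.7328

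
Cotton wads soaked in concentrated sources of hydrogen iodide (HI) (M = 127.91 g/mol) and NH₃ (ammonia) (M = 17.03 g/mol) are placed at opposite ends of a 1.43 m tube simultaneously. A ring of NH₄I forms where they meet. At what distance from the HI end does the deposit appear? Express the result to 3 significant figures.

Distances travelled in equal time are proportional to diffusion rates, so d_HI/d_NH₃ = √(M_NH₃/M_HI) = √(17.03/127.91) = 0.3649.
With d_HI + d_NH₃ = 1.43 m, d_NH₃ = 1.43/(1 + 0.3649) = 1.048 m.
d_HI = 1.43 − 1.048 = 0.382 m.

0.382 m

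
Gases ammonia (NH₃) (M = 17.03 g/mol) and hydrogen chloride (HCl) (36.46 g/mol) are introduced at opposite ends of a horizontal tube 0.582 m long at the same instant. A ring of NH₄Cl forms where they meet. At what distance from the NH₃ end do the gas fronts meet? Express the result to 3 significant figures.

Distances travelled in equal time are proportional to diffusion rates, so d_NH₃/d_HCl = √(M_HCl/M_NH₃) = √(36.46/17.03) = 1.463.
With d_NH₃ + d_HCl = 0.582 m, d_HCl = 0.582/(1 + 1.463) = 0.2363 m.
d_NH₃ = 0.582 − 0.2363 = 0.346 m.

0.346 m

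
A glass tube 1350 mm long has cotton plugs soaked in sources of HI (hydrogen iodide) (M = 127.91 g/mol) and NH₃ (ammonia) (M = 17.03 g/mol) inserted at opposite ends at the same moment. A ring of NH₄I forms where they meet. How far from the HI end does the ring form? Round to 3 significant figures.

361 mm

The fronts meet when d_HI + d_NH₃ = L with d_HI/d_NH₃ = √(M_NH₃/M_HI) (Graham's law). Here √(M_NH₃/M_HI) = √(17.03/127.91) = 0.3649.
With d_HI + d_NH₃ = 1350 mm, d_NH₃ = 1350/(1 + 0.3649) = 989.1 mm.
d_HI = 1350 − 989.1 = 361 mm.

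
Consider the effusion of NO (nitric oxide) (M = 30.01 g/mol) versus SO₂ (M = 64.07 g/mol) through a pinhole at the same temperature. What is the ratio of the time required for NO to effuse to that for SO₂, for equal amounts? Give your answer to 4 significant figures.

0.6844

Using Graham's law: t_NO/t_SO₂ = √(M_NO/M_SO₂) = √(30.01/64.07) = √0.4684 = 0.6844.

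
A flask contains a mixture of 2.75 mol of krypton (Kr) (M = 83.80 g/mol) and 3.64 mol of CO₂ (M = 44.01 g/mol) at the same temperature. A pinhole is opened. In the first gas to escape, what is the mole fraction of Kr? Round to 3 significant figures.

The effusion rate of species i is ∝ p_i/√M_i ∝ n_i/√M_i.
x_Kr(eff) = (n_Kr/√M_Kr) / (n_Kr/√M_Kr + n_CO₂/√M_CO₂)
= (2.75/√83.80) / (2.75/√83.80 + 3.64/√44.01) = 0.3004/(0.3004 + 0.5487) = 0.354.

0.354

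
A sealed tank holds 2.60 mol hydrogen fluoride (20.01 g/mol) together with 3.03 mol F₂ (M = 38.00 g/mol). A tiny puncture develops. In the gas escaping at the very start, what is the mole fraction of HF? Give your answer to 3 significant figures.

0.542

Effusion rate of each component ∝ n_i/√M_i (partial pressure × 1/√M).
x_HF(eff) = (n_HF/√M_HF) / (n_HF/√M_HF + n_F₂/√M_F₂)
= (2.60/√20.01) / (2.60/√20.01 + 3.03/√38.00) = 0.5812/(0.5812 + 0.4915) = 0.542.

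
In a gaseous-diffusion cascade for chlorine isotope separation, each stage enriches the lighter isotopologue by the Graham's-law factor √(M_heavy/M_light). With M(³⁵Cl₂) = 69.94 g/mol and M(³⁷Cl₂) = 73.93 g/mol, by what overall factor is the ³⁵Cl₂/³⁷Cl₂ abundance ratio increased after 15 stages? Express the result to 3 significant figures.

1.52

Overall factor = α^15 with α = √(73.93/69.94), i.e. (73.93/69.94)^(15/2).
= 1.05705^(15/2) = 1.52.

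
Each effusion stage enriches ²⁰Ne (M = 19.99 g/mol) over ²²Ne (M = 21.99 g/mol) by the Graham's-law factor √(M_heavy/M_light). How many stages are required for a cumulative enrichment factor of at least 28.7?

71

Per stage α = (21.99/19.99)^(1/2) = 1.10005^0.5, giving ln α = 0.04768.
Need α^N ≥ 28.7 ⇒ N ≥ ln(28.7) / ln α = 3.357 / 0.04768 = 70.41.
Rounding up, N = 71 stages.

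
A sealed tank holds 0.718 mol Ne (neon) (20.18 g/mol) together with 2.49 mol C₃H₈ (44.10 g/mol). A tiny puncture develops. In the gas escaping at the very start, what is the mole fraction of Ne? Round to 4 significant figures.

0.2989

Each component's effusion rate ∝ (its partial pressure)·(1/√M) ∝ n_i/√M_i.
x_Ne(eff) = (n_Ne/√M_Ne) / (n_Ne/√M_Ne + n_C₃H₈/√M_C₃H₈)
= (0.718/√20.18) / (0.718/√20.18 + 2.49/√44.10) = 0.1598/(0.1598 + 0.3750) = 0.2989.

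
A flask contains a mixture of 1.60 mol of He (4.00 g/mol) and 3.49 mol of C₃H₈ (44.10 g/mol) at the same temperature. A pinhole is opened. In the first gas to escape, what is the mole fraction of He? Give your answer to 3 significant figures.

0.604

The effusion rate of species i is ∝ p_i/√M_i ∝ n_i/√M_i.
Mole fraction of He in the effusate = (n_He/√M_He) / (n_He/√M_He + n_C₃H₈/√M_C₃H₈)
= (1.60/√4.00) / (1.60/√4.00 + 3.49/√44.10) = 0.8000/(0.8000 + 0.5255) = 0.604.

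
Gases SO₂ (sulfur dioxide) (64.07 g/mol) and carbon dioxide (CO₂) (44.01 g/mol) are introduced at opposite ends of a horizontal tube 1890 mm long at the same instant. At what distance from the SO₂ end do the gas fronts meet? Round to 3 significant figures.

857 mm

The fronts meet when d_SO₂ + d_CO₂ = L with d_SO₂/d_CO₂ = √(M_CO₂/M_SO₂) (Graham's law). Here √(M_CO₂/M_SO₂) = √(44.01/64.07) = 0.8288.
With d_SO₂ + d_CO₂ = 1890 mm, d_CO₂ = 1890/(1 + 0.8288) = 1033 mm.
d_SO₂ = 1890 − 1033 = 857 mm.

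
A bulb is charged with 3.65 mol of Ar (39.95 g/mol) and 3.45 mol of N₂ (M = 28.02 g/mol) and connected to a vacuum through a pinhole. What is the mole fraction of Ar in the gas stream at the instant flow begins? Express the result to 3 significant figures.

Effusion rate of each component ∝ n_i/√M_i (partial pressure × 1/√M).
Mole fraction of Ar in the effusate = (n_Ar/√M_Ar) / (n_Ar/√M_Ar + n_N₂/√M_N₂)
= (3.65/√39.95) / (3.65/√39.95 + 3.45/√28.02) = 0.5775/(0.5775 + 0.6518) = 0.470.

0.470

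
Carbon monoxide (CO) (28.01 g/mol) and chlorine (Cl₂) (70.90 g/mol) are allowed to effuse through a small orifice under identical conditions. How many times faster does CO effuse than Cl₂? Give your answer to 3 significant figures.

Using Graham's law: rate_CO/rate_Cl₂ = √(M_Cl₂/M_CO) = √(70.90/28.01) = √2.531 = 1.59.

1.59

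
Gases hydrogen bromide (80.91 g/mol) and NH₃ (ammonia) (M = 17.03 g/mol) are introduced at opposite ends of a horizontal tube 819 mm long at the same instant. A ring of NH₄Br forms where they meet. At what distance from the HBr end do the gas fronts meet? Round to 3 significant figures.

258 mm

In equal time, each gas travels a distance ∝ its rate ∝ 1/√M, so d_HBr/d_NH₃ = √(M_NH₃/M_HBr) = √(17.03/80.91) = 0.4588.
With d_HBr + d_NH₃ = 819 mm, d_NH₃ = 819/(1 + 0.4588) = 561.4 mm.
d_HBr = 819 − 561.4 = 258 mm.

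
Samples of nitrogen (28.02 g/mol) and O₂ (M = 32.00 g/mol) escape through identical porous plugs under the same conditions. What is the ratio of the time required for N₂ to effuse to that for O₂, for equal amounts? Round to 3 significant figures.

Using Graham's law: t_N₂/t_O₂ = √(M_N₂/M_O₂) = √(28.02/32.00) = √0.8756 = 0.936.

0.936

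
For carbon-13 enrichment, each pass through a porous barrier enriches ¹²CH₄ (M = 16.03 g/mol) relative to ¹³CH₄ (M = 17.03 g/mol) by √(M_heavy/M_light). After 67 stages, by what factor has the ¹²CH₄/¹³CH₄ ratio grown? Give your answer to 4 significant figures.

The single-stage factor is √(M_heavy/M_light), so 67 stages give [√(17.03/16.03)]^67 = (17.03/16.03)^(67/2).
= 1.06238^(67/2) = 7.593.

7.593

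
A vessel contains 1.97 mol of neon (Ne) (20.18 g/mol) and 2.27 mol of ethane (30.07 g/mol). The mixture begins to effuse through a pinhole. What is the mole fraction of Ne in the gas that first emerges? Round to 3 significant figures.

0.514

The effusion rate of species i is ∝ p_i/√M_i ∝ n_i/√M_i.
Mole fraction of Ne in the effusate = (n_Ne/√M_Ne) / (n_Ne/√M_Ne + n_C₂H₆/√M_C₂H₆)
= (1.97/√20.18) / (1.97/√20.18 + 2.27/√30.07) = 0.4385/(0.4385 + 0.4140) = 0.514.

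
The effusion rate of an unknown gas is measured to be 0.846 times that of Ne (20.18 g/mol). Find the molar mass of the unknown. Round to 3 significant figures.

Using Graham's law: rate_X/rate_Ne = √(M_Ne/M_X).
0.846 = √(20.18/M_X)
M_X = 20.18 / 0.846² = 20.18 / 0.7157 = 28.2 g/mol

28.2 g/mol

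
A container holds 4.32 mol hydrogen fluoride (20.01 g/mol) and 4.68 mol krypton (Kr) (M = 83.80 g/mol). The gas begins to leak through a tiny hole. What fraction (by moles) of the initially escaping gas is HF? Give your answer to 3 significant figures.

Effusion rate of each component ∝ n_i/√M_i (partial pressure × 1/√M).
Mole fraction of HF in the effusate = (n_HF/√M_HF) / (n_HF/√M_HF + n_Kr/√M_Kr)
= (4.32/√20.01) / (4.32/√20.01 + 4.68/√83.80) = 0.9657/(0.9657 + 0.5112) = 0.654.

0.654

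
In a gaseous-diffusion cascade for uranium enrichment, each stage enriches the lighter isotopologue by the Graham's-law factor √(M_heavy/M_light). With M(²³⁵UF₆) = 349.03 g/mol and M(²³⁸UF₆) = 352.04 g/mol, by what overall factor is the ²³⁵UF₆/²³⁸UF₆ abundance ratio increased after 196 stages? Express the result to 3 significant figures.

Each stage multiplies the ratio by α = √(352.04/349.03), so after 196 stages the overall factor is α^196 = (352.04/349.03)^(196/2).
= 1.00862^98 = 2.32.

2.32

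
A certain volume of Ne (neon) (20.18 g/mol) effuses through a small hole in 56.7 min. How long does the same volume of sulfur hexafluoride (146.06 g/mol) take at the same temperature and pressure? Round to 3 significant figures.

Using Graham's law: t_SF₆/t_Ne = √(M_SF₆/M_Ne) = √(146.06/20.18) = √7.238 = 2.690.
So the time for SF₆ is 56.7 × 2.690 = 153 min.

153 min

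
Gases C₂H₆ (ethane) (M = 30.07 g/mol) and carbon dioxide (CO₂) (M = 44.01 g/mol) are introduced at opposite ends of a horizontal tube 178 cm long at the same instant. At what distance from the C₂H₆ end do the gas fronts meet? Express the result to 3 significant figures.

In equal time, each gas travels a distance ∝ its rate ∝ 1/√M, so d_C₂H₆/d_CO₂ = √(M_CO₂/M_C₂H₆) = √(44.01/30.07) = 1.210.
With d_C₂H₆ + d_CO₂ = 178 cm, d_CO₂ = 178/(1 + 1.210) = 80.55 cm.
d_C₂H₆ = 178 − 80.55 = 97.4 cm.

97.4 cm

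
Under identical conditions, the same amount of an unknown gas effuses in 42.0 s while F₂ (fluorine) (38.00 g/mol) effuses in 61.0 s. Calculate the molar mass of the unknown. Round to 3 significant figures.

From Graham's law, t_X/t_F₂ = √(M_X/M_F₂).
42.0/61.0 = 0.6885 = √(M_X/38.00)
M_X = 38.00 × 0.6885² = 38.00 × 0.4741 = 18.0 g/mol

18.0 g/mol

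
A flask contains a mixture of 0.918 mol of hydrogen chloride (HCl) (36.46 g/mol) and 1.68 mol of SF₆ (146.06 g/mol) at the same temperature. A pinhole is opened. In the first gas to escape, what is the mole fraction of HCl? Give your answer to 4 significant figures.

0.5224

Effusion rate of each component ∝ n_i/√M_i (partial pressure × 1/√M).
So x_HCl in the escaping gas = (n_HCl/√M_HCl) / Σ(n_i/√M_i)
= (0.918/√36.46) / (0.918/√36.46 + 1.68/√146.06) = 0.1520/(0.1520 + 0.1390) = 0.5224.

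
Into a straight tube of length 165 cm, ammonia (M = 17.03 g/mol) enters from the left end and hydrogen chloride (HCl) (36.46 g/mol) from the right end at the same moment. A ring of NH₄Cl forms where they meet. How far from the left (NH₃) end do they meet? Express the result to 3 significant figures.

Distances travelled in equal time are proportional to diffusion rates, so d_NH₃/d_HCl = √(M_HCl/M_NH₃) = √(36.46/17.03) = 1.463.
With d_NH₃ + d_HCl = 165 cm, d_HCl = 165/(1 + 1.463) = 66.99 cm.
d_NH₃ = 165 − 66.99 = 98.0 cm.

98.0 cm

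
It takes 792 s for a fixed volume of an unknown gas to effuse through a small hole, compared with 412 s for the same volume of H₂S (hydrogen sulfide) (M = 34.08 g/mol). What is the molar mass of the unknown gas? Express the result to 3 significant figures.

Since effusion rate ∝ 1/√M, t_X/t_H₂S = √(M_X/M_H₂S).
792/412 = 1.922 = √(M_X/34.08)
M_X = 34.08 × 1.922² = 34.08 × 3.695 = 126 g/mol

126 g/mol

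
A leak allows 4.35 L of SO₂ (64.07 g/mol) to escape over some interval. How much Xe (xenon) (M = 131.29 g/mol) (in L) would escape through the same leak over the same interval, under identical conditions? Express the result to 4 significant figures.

From Graham's law, rate_Xe/rate_SO₂ = √(M_SO₂/M_Xe) = √(64.07/131.29) = √0.4880 = 0.6986.
So the volume for Xe is 4.35 × 0.6986 = 3.039 L.

3.039 L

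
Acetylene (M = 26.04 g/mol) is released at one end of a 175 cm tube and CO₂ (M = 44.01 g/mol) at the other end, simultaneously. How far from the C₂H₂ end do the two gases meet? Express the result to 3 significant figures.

The fronts meet when d_C₂H₂ + d_CO₂ = L with d_C₂H₂/d_CO₂ = √(M_CO₂/M_C₂H₂) (Graham's law). Here √(M_CO₂/M_C₂H₂) = √(44.01/26.04) = 1.300.
With d_C₂H₂ + d_CO₂ = 175 cm, d_CO₂ = 175/(1 + 1.300) = 76.09 cm.
d_C₂H₂ = 175 − 76.09 = 98.9 cm.

98.9 cm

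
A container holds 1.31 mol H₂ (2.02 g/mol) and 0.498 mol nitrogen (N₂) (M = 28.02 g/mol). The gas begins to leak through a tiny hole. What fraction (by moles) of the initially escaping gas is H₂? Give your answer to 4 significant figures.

Each component's effusion rate ∝ (its partial pressure)·(1/√M) ∝ n_i/√M_i.
So x_H₂ in the escaping gas = (n_H₂/√M_H₂) / Σ(n_i/√M_i)
= (1.31/√2.02) / (1.31/√2.02 + 0.498/√28.02) = 0.9217/(0.9217 + 0.09408) = 0.9074.

0.9074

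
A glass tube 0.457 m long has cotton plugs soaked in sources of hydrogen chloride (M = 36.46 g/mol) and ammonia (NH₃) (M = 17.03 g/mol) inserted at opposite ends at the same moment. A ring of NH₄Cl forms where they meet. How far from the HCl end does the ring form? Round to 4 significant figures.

Distances travelled in equal time are proportional to diffusion rates, so d_HCl/d_NH₃ = √(M_NH₃/M_HCl) = √(17.03/36.46) = 0.6834.
With d_HCl + d_NH₃ = 0.457 m, d_NH₃ = 0.457/(1 + 0.6834) = 0.2715 m.
d_HCl = 0.457 − 0.2715 = 0.1855 m.

0.1855 m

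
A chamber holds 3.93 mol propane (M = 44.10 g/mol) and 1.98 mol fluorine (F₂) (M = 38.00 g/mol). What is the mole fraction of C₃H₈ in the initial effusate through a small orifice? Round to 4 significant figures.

The effusion rate of species i is ∝ p_i/√M_i ∝ n_i/√M_i.
So x_C₃H₈ in the escaping gas = (n_C₃H₈/√M_C₃H₈) / Σ(n_i/√M_i)
= (3.93/√44.10) / (3.93/√44.10 + 1.98/√38.00) = 0.5918/(0.5918 + 0.3212) = 0.6482.

0.6482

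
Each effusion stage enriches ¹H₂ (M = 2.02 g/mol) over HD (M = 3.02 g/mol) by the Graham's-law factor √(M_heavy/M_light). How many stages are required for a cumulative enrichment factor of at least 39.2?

Single-stage factor α = √(3.02/2.02), so ln α = ½ ln(1.49505) = 0.2011.
Need α^N ≥ 39.2 ⇒ N ≥ ln(39.2) / ln α = 3.669 / 0.2011 = 18.24.
So at least 19 stages are needed.

19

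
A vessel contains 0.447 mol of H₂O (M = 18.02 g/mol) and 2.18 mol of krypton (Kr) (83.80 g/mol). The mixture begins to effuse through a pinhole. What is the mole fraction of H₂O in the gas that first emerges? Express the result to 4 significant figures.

0.3066

The effusion rate of species i is ∝ p_i/√M_i ∝ n_i/√M_i.
x_H₂O(eff) = (n_H₂O/√M_H₂O) / (n_H₂O/√M_H₂O + n_Kr/√M_Kr)
= (0.447/√18.02) / (0.447/√18.02 + 2.18/√83.80) = 0.1053/(0.1053 + 0.2381) = 0.3066.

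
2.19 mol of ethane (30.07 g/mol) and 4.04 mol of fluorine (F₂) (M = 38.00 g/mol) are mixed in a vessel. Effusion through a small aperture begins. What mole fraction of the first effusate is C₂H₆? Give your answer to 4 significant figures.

Each component's effusion rate ∝ (its partial pressure)·(1/√M) ∝ n_i/√M_i.
x_C₂H₆(eff) = (n_C₂H₆/√M_C₂H₆) / (n_C₂H₆/√M_C₂H₆ + n_F₂/√M_F₂)
= (2.19/√30.07) / (2.19/√30.07 + 4.04/√38.00) = 0.3994/(0.3994 + 0.6554) = 0.3786.

0.3786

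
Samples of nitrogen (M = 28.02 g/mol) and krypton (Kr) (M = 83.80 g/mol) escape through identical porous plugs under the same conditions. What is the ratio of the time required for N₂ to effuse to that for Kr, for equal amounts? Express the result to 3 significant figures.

By Graham's law, t_N₂/t_Kr = √(M_N₂/M_Kr) = √(28.02/83.80) = √0.3344 = 0.578.

0.578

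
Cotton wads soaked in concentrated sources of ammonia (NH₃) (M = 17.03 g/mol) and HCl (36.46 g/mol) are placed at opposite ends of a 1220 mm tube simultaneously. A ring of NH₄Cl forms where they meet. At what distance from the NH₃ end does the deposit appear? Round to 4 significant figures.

In equal time, each gas travels a distance ∝ its rate ∝ 1/√M, so d_NH₃/d_HCl = √(M_HCl/M_NH₃) = √(36.46/17.03) = 1.463.
With d_NH₃ + d_HCl = 1220 mm, d_HCl = 1220/(1 + 1.463) = 495.3 mm.
d_NH₃ = 1220 − 495.3 = 724.7 mm.

724.7 mm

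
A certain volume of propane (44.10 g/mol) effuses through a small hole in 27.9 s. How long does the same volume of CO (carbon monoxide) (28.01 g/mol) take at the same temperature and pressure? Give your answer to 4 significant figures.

22.24 s

Graham's law gives t_CO/t_C₃H₈ = √(M_CO/M_C₃H₈) = √(28.01/44.10) = √0.6351 = 0.7970.
So the time for CO is 27.9 × 0.7970 = 22.24 s.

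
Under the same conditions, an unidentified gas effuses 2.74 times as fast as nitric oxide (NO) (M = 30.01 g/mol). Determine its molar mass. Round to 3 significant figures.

4.00 g/mol

Since effusion rate ∝ 1/√M, rate_X/rate_NO = √(M_NO/M_X).
2.74 = √(30.01/M_X)
M_X = 30.01 / 2.74² = 30.01 / 7.508 = 4.00 g/mol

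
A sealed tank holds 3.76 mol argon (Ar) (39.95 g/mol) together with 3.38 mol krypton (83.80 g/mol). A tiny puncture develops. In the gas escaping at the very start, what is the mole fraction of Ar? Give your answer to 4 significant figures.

0.6170

The effusion rate of species i is ∝ p_i/√M_i ∝ n_i/√M_i.
So x_Ar in the escaping gas = (n_Ar/√M_Ar) / Σ(n_i/√M_i)
= (3.76/√39.95) / (3.76/√39.95 + 3.38/√83.80) = 0.5949/(0.5949 + 0.3692) = 0.6170.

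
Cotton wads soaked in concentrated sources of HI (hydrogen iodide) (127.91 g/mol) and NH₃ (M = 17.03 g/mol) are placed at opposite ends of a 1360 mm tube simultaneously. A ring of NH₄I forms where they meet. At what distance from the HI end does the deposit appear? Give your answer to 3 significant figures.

Graham's law gives d_HI/d_NH₃ = rate_HI/rate_NH₃ = √(M_NH₃/M_HI) = √(17.03/127.91) = 0.3649.
With d_HI + d_NH₃ = 1360 mm, d_NH₃ = 1360/(1 + 0.3649) = 996.4 mm.
d_HI = 1360 − 996.4 = 364 mm.

364 mm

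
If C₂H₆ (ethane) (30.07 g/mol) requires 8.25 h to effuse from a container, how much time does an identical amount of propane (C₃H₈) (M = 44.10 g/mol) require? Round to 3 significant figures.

Using Graham's law: t_C₃H₈/t_C₂H₆ = √(M_C₃H₈/M_C₂H₆) = √(44.10/30.07) = √1.467 = 1.211.
So the time for C₃H₈ is 8.25 × 1.211 = 9.99 h.

9.99 h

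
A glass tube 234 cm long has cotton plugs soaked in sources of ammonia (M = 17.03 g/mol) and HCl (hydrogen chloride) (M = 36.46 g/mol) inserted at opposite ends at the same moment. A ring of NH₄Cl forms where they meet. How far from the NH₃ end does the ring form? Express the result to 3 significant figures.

139 cm

Graham's law gives d_NH₃/d_HCl = rate_NH₃/rate_HCl = √(M_HCl/M_NH₃) = √(36.46/17.03) = 1.463.
With d_NH₃ + d_HCl = 234 cm, d_HCl = 234/(1 + 1.463) = 95.00 cm.
d_NH₃ = 234 − 95.00 = 139 cm.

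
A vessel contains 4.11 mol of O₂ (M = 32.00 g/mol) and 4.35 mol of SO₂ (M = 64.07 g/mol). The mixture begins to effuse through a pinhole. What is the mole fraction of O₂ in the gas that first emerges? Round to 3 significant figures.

0.572

The effusion rate of species i is ∝ p_i/√M_i ∝ n_i/√M_i.
Mole fraction of O₂ in the effusate = (n_O₂/√M_O₂) / (n_O₂/√M_O₂ + n_SO₂/√M_SO₂)
= (4.11/√32.00) / (4.11/√32.00 + 4.35/√64.07) = 0.7266/(0.7266 + 0.5435) = 0.572.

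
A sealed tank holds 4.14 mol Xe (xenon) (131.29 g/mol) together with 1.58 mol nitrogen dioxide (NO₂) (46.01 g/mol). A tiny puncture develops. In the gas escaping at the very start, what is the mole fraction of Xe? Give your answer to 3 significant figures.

Effusion rate of each component ∝ n_i/√M_i (partial pressure × 1/√M).
x_Xe(eff) = (n_Xe/√M_Xe) / (n_Xe/√M_Xe + n_NO₂/√M_NO₂)
= (4.14/√131.29) / (4.14/√131.29 + 1.58/√46.01) = 0.3613/(0.3613 + 0.2329) = 0.608.

0.608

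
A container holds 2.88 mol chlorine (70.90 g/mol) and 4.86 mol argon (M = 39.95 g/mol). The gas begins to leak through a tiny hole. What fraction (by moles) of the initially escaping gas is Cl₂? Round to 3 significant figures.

0.308

Each component's effusion rate ∝ (its partial pressure)·(1/√M) ∝ n_i/√M_i.
x_Cl₂(eff) = (n_Cl₂/√M_Cl₂) / (n_Cl₂/√M_Cl₂ + n_Ar/√M_Ar)
= (2.88/√70.90) / (2.88/√70.90 + 4.86/√39.95) = 0.3420/(0.3420 + 0.7689) = 0.308.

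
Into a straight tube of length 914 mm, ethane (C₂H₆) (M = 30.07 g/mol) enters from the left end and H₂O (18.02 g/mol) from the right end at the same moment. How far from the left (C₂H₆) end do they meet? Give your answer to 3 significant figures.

399 mm

Graham's law gives d_C₂H₆/d_H₂O = rate_C₂H₆/rate_H₂O = √(M_H₂O/M_C₂H₆) = √(18.02/30.07) = 0.7741.
With d_C₂H₆ + d_H₂O = 914 mm, d_H₂O = 914/(1 + 0.7741) = 515.2 mm.
d_C₂H₆ = 914 − 515.2 = 399 mm.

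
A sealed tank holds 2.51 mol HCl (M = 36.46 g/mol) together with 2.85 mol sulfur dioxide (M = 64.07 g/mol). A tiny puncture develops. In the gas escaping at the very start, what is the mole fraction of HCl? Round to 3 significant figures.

0.539

Each component's effusion rate ∝ (its partial pressure)·(1/√M) ∝ n_i/√M_i.
So x_HCl in the escaping gas = (n_HCl/√M_HCl) / Σ(n_i/√M_i)
= (2.51/√36.46) / (2.51/√36.46 + 2.85/√64.07) = 0.4157/(0.4157 + 0.3561) = 0.539.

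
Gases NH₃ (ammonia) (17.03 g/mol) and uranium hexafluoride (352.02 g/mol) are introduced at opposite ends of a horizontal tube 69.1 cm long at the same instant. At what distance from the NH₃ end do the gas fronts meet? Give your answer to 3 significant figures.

56.6 cm

Distances travelled in equal time are proportional to diffusion rates, so d_NH₃/d_UF₆ = √(M_UF₆/M_NH₃) = √(352.02/17.03) = 4.546.
With d_NH₃ + d_UF₆ = 69.1 cm, d_UF₆ = 69.1/(1 + 4.546) = 12.46 cm.
d_NH₃ = 69.1 − 12.46 = 56.6 cm.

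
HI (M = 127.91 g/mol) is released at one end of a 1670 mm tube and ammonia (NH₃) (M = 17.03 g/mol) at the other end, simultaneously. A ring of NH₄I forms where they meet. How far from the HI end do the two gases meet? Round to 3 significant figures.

446 mm

In equal time, each gas travels a distance ∝ its rate ∝ 1/√M, so d_HI/d_NH₃ = √(M_NH₃/M_HI) = √(17.03/127.91) = 0.3649.
With d_HI + d_NH₃ = 1670 mm, d_NH₃ = 1670/(1 + 0.3649) = 1224 mm.
d_HI = 1670 − 1224 = 446 mm.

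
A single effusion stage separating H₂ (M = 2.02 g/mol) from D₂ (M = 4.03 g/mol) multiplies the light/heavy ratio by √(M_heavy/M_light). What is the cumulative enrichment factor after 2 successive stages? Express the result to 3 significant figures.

2.00

Each stage multiplies the ratio by α = √(4.03/2.02), so after 2 stages the overall factor is α^2 = (4.03/2.02)^(2/2).
= 1.99505^1 = 2.00.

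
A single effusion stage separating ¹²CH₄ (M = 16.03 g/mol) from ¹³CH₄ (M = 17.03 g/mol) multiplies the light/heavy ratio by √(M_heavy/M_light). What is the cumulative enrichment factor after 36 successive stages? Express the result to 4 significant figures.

Each stage multiplies the ratio by α = √(17.03/16.03), so after 36 stages the overall factor is α^36 = (17.03/16.03)^(36/2).
= 1.06238^18 = 2.972.

2.972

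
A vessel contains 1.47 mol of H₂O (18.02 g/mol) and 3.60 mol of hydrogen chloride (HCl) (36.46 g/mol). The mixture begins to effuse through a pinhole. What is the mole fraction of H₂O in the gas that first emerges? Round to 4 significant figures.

0.3674

Effusion rate of each component ∝ n_i/√M_i (partial pressure × 1/√M).
x_H₂O(eff) = (n_H₂O/√M_H₂O) / (n_H₂O/√M_H₂O + n_HCl/√M_HCl)
= (1.47/√18.02) / (1.47/√18.02 + 3.60/√36.46) = 0.3463/(0.3463 + 0.5962) = 0.3674.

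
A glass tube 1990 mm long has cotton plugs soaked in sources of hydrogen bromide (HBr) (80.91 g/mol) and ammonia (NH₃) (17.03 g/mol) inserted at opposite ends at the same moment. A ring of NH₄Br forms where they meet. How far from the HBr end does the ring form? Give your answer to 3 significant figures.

In equal time, each gas travels a distance ∝ its rate ∝ 1/√M, so d_HBr/d_NH₃ = √(M_NH₃/M_HBr) = √(17.03/80.91) = 0.4588.
With d_HBr + d_NH₃ = 1990 mm, d_NH₃ = 1990/(1 + 0.4588) = 1364 mm.
d_HBr = 1990 − 1364 = 626 mm.

626 mm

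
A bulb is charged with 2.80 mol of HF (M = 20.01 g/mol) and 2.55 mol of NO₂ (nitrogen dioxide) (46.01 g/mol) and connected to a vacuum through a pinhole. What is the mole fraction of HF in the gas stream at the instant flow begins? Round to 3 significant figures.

0.625

Each component's effusion rate ∝ (its partial pressure)·(1/√M) ∝ n_i/√M_i.
So x_HF in the escaping gas = (n_HF/√M_HF) / Σ(n_i/√M_i)
= (2.80/√20.01) / (2.80/√20.01 + 2.55/√46.01) = 0.6259/(0.6259 + 0.3759) = 0.625.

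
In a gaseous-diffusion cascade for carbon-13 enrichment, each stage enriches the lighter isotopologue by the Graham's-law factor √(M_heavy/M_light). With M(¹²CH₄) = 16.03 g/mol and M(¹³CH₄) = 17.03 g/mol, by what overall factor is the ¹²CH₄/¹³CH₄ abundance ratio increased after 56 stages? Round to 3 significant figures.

5.44

Each stage multiplies the ratio by α = √(17.03/16.03), so after 56 stages the overall factor is α^56 = (17.03/16.03)^(56/2).
= 1.06238^28 = 5.44.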